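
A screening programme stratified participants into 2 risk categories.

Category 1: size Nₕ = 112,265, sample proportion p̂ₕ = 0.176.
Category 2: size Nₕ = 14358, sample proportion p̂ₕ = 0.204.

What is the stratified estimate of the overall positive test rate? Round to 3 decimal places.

Wₕ = Nₕ/N with N = 126623: 0.8866, 0.1134.
p̂_st = 0.8866·0.176 + 0.1134·0.204 ≈ 0.17917... → 0.179.

0.179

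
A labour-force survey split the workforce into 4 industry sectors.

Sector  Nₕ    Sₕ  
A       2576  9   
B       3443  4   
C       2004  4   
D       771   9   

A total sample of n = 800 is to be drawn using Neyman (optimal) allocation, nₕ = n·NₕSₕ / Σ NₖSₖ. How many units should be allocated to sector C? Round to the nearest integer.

124

A: NₕSₕ = 2576·9 = 23184
B: NₕSₕ = 3443·4 = 13772
C: NₕSₕ = 2004·4 = 8016
D: NₕSₕ = 771·9 = 6939
Σ NₕSₕ = 51911.
n_C = 800·8016/51911 = 123.535... → 124.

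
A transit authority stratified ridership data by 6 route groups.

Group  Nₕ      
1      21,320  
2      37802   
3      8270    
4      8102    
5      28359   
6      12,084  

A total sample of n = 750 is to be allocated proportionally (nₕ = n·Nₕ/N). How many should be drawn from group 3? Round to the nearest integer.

N = 21320 + 37802 + 8270 + 8102 + 28359 + 12084 = 115937.
n_3 = 750·8270/115937 = 53.499... → 53.

53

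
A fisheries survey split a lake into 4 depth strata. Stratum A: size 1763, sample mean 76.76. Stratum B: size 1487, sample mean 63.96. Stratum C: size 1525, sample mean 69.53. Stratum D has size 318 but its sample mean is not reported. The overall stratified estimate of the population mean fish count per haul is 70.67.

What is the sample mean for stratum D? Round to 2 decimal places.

N = 1763 + 1487 + 1525 + 318 = 5093.
Overall total = μ·N = 70.67·5093 = 359922.31.
Subtract the known strata: 1763·76.76 + 1487·63.96 + 1525·69.53 = 336469.65.
Remaining total for stratum D: 359922.31 − 336469.65 = 23452.66.
Divide by its size: 23452.66 / 318 = 73.7505... → 73.75.

73.75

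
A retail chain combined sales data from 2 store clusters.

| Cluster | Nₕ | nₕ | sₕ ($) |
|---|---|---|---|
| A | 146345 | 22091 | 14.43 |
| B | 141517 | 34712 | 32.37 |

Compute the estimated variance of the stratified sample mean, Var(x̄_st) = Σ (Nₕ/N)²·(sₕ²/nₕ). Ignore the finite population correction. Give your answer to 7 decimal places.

0.0097316

N = 287862; Wₕ = Nₕ/N.
cluster A: (146345/287862)²·14.43²/22091 = 0.0024361520
cluster B: (141517/287862)²·32.37²/34712 = 0.0072954874
Sum = 0.0097316394 → 0.0097316.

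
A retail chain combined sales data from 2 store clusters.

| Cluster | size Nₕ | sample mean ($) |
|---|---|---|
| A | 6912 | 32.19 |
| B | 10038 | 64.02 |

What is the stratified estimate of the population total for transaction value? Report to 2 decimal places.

865130.04

A: 6912·32.19 = 222497.28
B: 10038·64.02 = 642632.76
τ̂ = Σ Nₕx̄ₕ = 865130.04.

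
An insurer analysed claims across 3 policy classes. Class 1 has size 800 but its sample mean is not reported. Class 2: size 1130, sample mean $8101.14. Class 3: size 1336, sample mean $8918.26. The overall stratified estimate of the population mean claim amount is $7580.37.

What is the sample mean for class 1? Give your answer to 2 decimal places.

4610.51

N = 800 + 1130 + 1336 = 3266.
Overall total = μ·N = 7580.37·3266 = 24757488.42.
Subtract the known strata: 1130·8101.14 + 1336·8918.26 = 21069083.56.
Remaining total for class 1: 24757488.42 − 21069083.56 = 3688404.86.
Divide by its size: 3688404.86 / 800 = 4610.5061... → 4610.51.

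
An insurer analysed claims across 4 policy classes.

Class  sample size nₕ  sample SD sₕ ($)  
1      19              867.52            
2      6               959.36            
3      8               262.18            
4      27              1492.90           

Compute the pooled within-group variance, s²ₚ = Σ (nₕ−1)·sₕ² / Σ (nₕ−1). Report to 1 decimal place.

Degrees of freedom: 18 + 5 + 7 + 26 = 56.
Σ(nₕ−1)sₕ² = 18·752590.9504 + 5·920371.6096 + 7·68738.3524 + 26·2228750.41 = 76577174.282.
s²ₚ = 76577174.282 / 56 = 1367449.541... → 1367449.5.

1367449.5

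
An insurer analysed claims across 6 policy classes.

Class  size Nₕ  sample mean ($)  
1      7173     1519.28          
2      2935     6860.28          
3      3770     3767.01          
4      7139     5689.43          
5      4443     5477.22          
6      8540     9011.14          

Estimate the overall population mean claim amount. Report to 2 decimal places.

N = 7173 + 2935 + 3770 + 7139 + 4443 + 8540 = 34000.
Weight each subgroup mean by Nₕ/N and sum.
Σ Nₕx̄ₕ = 7173·1519.28 + 2935·6860.28 + 3770·3767.01 + 7139·5689.43 + 4443·5477.22 + 8540·9011.14 = 10897795.44 + 20134921.8 + 14201627.7 + 40616840.77 + 24335288.46 + 76955135.6 = 187141609.77.
Divide by N: 187141609.77 / 34000 = 5504.1650... → 5504.16.

5504.16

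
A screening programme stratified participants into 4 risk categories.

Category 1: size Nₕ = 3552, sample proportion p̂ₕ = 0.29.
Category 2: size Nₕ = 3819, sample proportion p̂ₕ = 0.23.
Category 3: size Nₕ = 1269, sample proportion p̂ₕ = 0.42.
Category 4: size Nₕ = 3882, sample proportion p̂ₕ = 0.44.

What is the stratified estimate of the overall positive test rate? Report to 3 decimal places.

0.331

N = 3552 + 3819 + 1269 + 3882 = 12522.
Overall proportion = Σ (Nₕ/N)·p̂ₕ.
Σ Nₕp̂ₕ = 1030.08 + 878.37 + 532.98 + 1708.08 = 4149.51.
4149.51 / 12522 = 0.33138... → 0.331.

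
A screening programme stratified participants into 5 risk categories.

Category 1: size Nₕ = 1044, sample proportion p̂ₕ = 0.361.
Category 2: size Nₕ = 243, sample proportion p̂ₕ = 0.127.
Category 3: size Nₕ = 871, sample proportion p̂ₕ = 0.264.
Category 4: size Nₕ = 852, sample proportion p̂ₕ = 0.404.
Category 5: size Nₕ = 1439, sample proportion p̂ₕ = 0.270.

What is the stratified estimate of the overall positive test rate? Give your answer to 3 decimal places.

0.308

Wₕ = Nₕ/N with N = 4449: 0.2347, 0.0546, 0.1958, 0.1915, 0.3234.
p̂_st = 0.2347·0.361 + 0.0546·0.127 + 0.1958·0.264 + 0.1915·0.404 + 0.3234·0.270 ≈ 0.30803... → 0.308.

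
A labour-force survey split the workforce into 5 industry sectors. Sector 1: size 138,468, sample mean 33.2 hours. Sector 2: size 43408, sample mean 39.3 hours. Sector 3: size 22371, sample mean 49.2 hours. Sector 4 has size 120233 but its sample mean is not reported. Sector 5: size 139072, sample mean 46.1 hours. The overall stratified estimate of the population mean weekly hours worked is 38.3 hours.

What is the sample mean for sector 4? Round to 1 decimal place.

32.8

Σ Nₕx̄ₕ = N·μ, so 120233·x̄_4 = 463552·38.3 − (138468·33.2 + 43408·39.3 + 22371·49.2 + 139072·46.1).
= 17754041.6 − 13814944.4 = 3939097.2.
x̄_4 = 3939097.2 / 120233 = 32.762... → 32.8.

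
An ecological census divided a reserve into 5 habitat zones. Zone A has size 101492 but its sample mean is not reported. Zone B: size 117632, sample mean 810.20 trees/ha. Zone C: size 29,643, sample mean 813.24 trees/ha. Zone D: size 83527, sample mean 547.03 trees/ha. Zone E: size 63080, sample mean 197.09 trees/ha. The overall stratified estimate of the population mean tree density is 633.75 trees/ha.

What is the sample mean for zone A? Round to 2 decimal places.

Σ Nₕx̄ₕ = N·μ, so 101492·x̄_A = 395374·633.75 − (117632·810.20 + 29643·813.24 + 83527·547.03 + 63080·197.09).
= 250568272.5 − 177536531.73 = 73031740.77.
x̄_A = 73031740.77 / 101492 = 719.5813... → 719.58.

719.58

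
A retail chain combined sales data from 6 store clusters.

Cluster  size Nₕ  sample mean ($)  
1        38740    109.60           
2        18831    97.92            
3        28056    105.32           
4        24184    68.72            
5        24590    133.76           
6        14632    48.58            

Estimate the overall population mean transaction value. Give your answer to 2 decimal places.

98.68

x̄_st = (Σ Nₕx̄ₕ) / (Σ Nₕ) = (38740·109.60 + 18831·97.92 + 28056·105.32 + 24184·68.72 + 24590·133.76 + 14632·48.58) / 149033
= 14706598.88 / 149033 = 98.6802... → 98.68.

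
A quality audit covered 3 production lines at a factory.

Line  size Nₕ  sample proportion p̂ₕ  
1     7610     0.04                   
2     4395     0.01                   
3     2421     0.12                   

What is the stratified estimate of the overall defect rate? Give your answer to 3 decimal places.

0.044

Wₕ = Nₕ/N with N = 14426: 0.5275, 0.3047, 0.1678.
p̂_st = 0.5275·0.04 + 0.3047·0.01 + 0.1678·0.12 ≈ 0.04429... → 0.044.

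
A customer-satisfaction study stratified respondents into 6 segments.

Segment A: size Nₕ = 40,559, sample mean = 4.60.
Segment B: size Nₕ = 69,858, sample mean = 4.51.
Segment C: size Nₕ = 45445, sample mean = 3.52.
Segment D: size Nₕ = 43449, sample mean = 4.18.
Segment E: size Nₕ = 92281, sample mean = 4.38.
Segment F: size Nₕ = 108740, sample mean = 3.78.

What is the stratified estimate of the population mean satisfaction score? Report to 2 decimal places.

4.14

N = 400332; weights Wₕ = Nₕ/N = (0.1013, 0.1745, 0.1135, 0.1085, 0.2305, 0.2716).
x̄_st = Σ Wₕ·x̄ₕ = 0.1013·4.60 + 0.1745·4.51 + 0.1135·3.52 + 0.1085·4.18 + 0.2305·4.38 + 0.2716·3.78 ≈ 4.1427...
→ 4.14.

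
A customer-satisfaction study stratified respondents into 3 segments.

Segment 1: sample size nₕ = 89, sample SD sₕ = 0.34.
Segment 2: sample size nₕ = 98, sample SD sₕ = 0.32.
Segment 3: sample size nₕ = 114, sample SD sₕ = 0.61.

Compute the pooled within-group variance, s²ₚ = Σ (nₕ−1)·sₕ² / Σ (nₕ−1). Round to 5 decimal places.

0.20857

1: (89−1)·0.34² = 88·0.1156 = 10.1728
2: (98−1)·0.32² = 97·0.1024 = 9.9328
3: (114−1)·0.61² = 113·0.3721 = 42.0473
Numerator = 62.1529; denominator = Σ(nₕ−1) = 298.
s²ₚ = 62.1529/298 = 0.2085668... → 0.20857.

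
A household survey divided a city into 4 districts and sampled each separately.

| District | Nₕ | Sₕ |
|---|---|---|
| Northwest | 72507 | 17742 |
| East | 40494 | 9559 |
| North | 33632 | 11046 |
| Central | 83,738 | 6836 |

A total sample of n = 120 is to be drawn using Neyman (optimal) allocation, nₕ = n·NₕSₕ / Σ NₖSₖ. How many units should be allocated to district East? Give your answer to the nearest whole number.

18

Northwest: NₕSₕ = 72507·17742 = 1286419194
East: NₕSₕ = 40494·9559 = 387082146
North: NₕSₕ = 33632·11046 = 371499072
Central: NₕSₕ = 83738·6836 = 572432968
Σ NₕSₕ = 2617433380.
n_East = 120·387082146/2617433380 = 17.746... → 18.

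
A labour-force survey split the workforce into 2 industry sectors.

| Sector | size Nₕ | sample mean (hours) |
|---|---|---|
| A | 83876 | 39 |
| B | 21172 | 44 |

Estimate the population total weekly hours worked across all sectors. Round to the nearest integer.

Population total = Σ Nₕ·x̄ₕ (each stratum's size times its mean).
83876·39 + 21172·44 = 3271164 + 931568 = 4202732.

4202732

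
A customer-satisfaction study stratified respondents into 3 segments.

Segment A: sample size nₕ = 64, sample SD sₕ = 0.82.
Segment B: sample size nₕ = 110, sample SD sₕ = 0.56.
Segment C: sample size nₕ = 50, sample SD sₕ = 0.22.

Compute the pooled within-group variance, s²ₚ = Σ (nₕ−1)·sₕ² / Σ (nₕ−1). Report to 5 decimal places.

0.35708

A: (64−1)·0.82² = 63·0.6724 = 42.3612
B: (110−1)·0.56² = 109·0.3136 = 34.1824
C: (50−1)·0.22² = 49·0.0484 = 2.3716
Numerator = 78.9152; denominator = Σ(nₕ−1) = 221.
s²ₚ = 78.9152/221 = 0.3570824... → 0.35708.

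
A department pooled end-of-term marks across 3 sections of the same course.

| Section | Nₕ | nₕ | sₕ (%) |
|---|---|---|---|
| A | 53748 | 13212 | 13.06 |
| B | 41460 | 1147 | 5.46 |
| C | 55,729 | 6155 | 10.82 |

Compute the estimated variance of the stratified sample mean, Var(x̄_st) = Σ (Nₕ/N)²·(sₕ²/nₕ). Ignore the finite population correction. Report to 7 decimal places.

0.0061910

N = 150937; Wₕ = Nₕ/N.
section A: (53748/150937)²·13.06²/13212 = 0.0016370087
section B: (41460/150937)²·5.46²/1147 = 0.0019610517
section C: (55729/150937)²·10.82²/6155 = 0.0025929703
Sum = 0.0061910306 → 0.0061910.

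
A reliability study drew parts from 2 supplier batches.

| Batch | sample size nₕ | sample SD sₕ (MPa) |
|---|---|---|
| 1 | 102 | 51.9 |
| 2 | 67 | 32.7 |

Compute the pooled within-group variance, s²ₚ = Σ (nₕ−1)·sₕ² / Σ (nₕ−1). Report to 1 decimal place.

2051.7

Degrees of freedom: 101 + 66 = 167.
Σ(nₕ−1)sₕ² = 101·2693.61 + 66·1069.29 = 342627.75.
s²ₚ = 342627.75 / 167 = 2051.663... → 2051.7.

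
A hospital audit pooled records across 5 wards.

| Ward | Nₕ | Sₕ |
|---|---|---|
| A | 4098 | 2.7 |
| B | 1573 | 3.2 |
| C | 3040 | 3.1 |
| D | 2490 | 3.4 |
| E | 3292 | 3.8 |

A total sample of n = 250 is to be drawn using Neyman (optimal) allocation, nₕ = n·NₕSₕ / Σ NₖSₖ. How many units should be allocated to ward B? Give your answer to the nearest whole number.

27

A: NₕSₕ = 4098·2.7 = 11064.6
B: NₕSₕ = 1573·3.2 = 5033.6
C: NₕSₕ = 3040·3.1 = 9424
D: NₕSₕ = 2490·3.4 = 8466
E: NₕSₕ = 3292·3.8 = 12509.6
Σ NₕSₕ = 46497.8.
n_B = 250·5033.6/46497.8 = 27.064... → 27.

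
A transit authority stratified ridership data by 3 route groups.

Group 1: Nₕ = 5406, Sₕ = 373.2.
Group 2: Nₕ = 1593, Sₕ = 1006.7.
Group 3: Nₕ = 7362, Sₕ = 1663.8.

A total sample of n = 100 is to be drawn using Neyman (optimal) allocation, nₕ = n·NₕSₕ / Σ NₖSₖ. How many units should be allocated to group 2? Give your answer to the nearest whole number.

10

Σ NₕSₕ = 5406·373.2 + 1593·1006.7 + 7362·1663.8 = 15870087.9.
Share for 2: 1603673.1/15870087.9 = 0.10105.
n_2 = 100 × 0.10105 = 10.105... → 10.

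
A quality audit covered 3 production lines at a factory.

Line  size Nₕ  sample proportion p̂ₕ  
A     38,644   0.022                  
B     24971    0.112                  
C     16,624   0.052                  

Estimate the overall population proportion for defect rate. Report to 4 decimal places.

0.0562

N = 38644 + 24971 + 16624 = 80239.
Overall proportion = Σ (Nₕ/N)·p̂ₕ.
Σ Nₕp̂ₕ = 850.168 + 2796.752 + 864.448 = 4511.368.
4511.368 / 80239 = 0.056224... → 0.0562.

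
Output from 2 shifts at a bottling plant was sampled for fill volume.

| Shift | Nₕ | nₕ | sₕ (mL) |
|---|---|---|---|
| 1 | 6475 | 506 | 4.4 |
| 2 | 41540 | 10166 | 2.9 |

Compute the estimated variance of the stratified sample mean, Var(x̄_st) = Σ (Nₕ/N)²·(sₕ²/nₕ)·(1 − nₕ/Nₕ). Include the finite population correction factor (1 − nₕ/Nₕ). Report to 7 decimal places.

N = 48015; Wₕ = Nₕ/N.
shift 1: (6475/48015)²·4.4²/506·(1 − 506/6475) = 0.0006414197
shift 2: (41540/48015)²·2.9²/10166·(1 − 10166/41540) = 0.0004676580
Sum = 0.0011090778 → 0.0011091.

0.0011091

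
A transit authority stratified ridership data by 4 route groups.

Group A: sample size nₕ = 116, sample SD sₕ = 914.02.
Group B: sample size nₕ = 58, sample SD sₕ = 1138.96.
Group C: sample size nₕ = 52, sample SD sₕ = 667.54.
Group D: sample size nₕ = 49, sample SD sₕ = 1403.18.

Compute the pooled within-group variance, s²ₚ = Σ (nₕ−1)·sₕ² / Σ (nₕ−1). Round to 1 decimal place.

A: (116−1)·914.02² = 115·835432.5604 = 96074744.446
B: (58−1)·1138.96² = 57·1297229.8816 = 73942103.2512
C: (52−1)·667.54² = 51·445609.6516 = 22726092.2316
D: (49−1)·1403.18² = 48·1968914.1124 = 94507877.3952
Numerator = 287250817.324; denominator = Σ(nₕ−1) = 271.
s²ₚ = 287250817.324/271 = 1059966.116... → 1059966.1.

1059966.1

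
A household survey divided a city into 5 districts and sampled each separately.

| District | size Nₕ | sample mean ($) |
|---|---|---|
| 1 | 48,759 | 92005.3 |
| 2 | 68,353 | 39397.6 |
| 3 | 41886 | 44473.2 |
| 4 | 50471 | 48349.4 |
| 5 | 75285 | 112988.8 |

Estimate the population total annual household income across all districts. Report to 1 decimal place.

Estimate total by summing Nₕ·x̄ₕ over strata.
48759·92005.3 + 68353·39397.6 + 41886·44473.2 + 50471·48349.4 + 75285·112988.8 = 4486086422.7 + 2692944152.8 + 1862804455.2 + 2440242567.4 + 8506361808 = 19988439406.1.

19988439406.1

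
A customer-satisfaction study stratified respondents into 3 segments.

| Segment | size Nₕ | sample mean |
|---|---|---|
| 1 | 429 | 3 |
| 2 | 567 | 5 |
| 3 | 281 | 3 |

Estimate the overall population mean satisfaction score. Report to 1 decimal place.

3.9

N = 429 + 567 + 281 = 1277.
Weight each subgroup mean by Nₕ/N and sum.
Σ Nₕx̄ₕ = 429·3 + 567·5 + 281·3 = 1287 + 2835 + 843 = 4965.
Divide by N: 4965 / 1277 = 3.888... → 3.9.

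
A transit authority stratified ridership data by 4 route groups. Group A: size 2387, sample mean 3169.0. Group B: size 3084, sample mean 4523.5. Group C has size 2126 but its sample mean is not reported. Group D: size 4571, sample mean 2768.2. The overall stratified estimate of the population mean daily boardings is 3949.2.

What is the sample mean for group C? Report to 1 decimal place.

N = 2387 + 3084 + 2126 + 4571 = 12168.
Overall total = μ·N = 3949.2·12168 = 48053865.6.
Subtract the known strata: 2387·3169.0 + 3084·4523.5 + 4571·2768.2 = 34168319.2.
Remaining total for group C: 48053865.6 − 34168319.2 = 13885546.4.
Divide by its size: 13885546.4 / 2126 = 6531.301... → 6531.3.

6531.3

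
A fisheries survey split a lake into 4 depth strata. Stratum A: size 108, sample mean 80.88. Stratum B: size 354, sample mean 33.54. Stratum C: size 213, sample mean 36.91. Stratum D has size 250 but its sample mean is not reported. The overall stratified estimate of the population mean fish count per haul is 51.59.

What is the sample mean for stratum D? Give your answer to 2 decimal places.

Σ Nₕx̄ₕ = N·μ, so 250·x̄_D = 925·51.59 − (108·80.88 + 354·33.54 + 213·36.91).
= 47720.75 − 28470.03 = 19250.72.
x̄_D = 19250.72 / 250 = 77.0029... → 77.00.

77.00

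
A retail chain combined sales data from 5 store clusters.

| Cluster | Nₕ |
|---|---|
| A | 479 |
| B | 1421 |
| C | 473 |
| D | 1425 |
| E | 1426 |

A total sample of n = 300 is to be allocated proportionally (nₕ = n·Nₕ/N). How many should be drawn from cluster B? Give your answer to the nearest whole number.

82

Share of cluster B = 1421/5224 = 0.27201.
Allocate 300 × 0.27201 = 81.604... → 82.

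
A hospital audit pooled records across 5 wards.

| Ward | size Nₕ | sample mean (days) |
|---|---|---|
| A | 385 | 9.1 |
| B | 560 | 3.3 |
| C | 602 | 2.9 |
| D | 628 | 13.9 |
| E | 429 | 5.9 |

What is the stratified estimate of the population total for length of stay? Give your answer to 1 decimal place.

A: 385·9.1 = 3503.5
B: 560·3.3 = 1848
C: 602·2.9 = 1745.8
D: 628·13.9 = 8729.2
E: 429·5.9 = 2531.1
τ̂ = Σ Nₕx̄ₕ = 18357.6.

18357.6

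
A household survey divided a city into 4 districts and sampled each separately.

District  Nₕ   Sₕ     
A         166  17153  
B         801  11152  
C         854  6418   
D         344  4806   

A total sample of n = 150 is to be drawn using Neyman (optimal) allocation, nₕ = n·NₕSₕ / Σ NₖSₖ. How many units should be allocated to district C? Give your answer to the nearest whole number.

Σ NₕSₕ = 166·17153 + 801·11152 + 854·6418 + 344·4806 = 18914386.
Share for C: 5480972/18914386 = 0.28978.
n_C = 150 × 0.28978 = 43.467... → 43.

43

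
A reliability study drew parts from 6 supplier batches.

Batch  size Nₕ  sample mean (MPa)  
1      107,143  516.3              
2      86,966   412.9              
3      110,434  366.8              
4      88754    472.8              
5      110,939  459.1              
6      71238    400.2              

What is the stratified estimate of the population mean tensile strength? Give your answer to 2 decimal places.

439.88

N = 575474; weights Wₕ = Nₕ/N = (0.1862, 0.1511, 0.1919, 0.1542, 0.1928, 0.1238).
x̄_st = Σ Wₕ·x̄ₕ = 0.1862·516.3 + 0.1511·412.9 + 0.1919·366.8 + 0.1542·472.8 + 0.1928·459.1 + 0.1238·400.2 ≈ 439.8771...
→ 439.88.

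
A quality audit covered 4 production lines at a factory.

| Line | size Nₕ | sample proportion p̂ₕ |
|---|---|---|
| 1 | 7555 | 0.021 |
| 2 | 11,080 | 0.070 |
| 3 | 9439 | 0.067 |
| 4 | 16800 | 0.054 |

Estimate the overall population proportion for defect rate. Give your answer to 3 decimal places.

Wₕ = Nₕ/N with N = 44874: 0.1684, 0.2469, 0.2103, 0.3744.
p̂_st = 0.1684·0.021 + 0.2469·0.070 + 0.2103·0.067 + 0.3744·0.054 ≈ 0.05513... → 0.055.

0.055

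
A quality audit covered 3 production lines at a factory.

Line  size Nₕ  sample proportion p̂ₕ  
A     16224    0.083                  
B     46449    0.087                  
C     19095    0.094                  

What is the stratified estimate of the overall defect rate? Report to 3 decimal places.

0.088

Wₕ = Nₕ/N with N = 81768: 0.1984, 0.5681, 0.2335.
p̂_st = 0.1984·0.083 + 0.5681·0.087 + 0.2335·0.094 ≈ 0.08784... → 0.088.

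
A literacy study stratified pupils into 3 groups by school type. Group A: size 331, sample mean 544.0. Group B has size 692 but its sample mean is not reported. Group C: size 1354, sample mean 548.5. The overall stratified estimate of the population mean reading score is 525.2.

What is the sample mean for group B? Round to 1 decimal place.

Σ Nₕx̄ₕ = N·μ, so 692·x̄_B = 2377·525.2 − (331·544.0 + 1354·548.5).
= 1248400.4 − 922733 = 325667.4.
x̄_B = 325667.4 / 692 = 470.618... → 470.6.

470.6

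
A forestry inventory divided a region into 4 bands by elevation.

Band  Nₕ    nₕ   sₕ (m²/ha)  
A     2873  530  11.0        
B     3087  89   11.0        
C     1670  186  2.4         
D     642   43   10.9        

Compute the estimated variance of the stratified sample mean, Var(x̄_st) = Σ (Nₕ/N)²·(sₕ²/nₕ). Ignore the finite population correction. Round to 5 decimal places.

N = 8272; Wₕ = Nₕ/N.
band A: (2873/8272)²·11.0²/530 = 0.02753973
band B: (3087/8272)²·11.0²/89 = 0.18934227
band C: (1670/8272)²·2.4²/186 = 0.00126218
band D: (642/8272)²·10.9²/43 = 0.01664307
Sum = 0.23478725 → 0.23479.

0.23479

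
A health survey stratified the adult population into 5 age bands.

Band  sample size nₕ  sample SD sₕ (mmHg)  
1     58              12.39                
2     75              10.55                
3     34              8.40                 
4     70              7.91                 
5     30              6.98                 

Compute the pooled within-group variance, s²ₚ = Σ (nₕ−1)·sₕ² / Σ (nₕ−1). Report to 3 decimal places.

Degrees of freedom: 57 + 74 + 33 + 69 + 29 = 262.
Σ(nₕ−1)sₕ² = 57·153.5121 + 74·111.3025 + 33·70.56 + 69·62.5681 + 29·48.7204 = 25045.1452.
s²ₚ = 25045.1452 / 262 = 95.59216... → 95.592.

95.592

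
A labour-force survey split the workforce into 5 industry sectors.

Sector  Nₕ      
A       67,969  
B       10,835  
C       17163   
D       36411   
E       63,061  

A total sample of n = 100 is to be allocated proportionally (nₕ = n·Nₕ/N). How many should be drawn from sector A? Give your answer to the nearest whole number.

35

Share of sector A = 67969/195439 = 0.34778.
Allocate 100 × 0.34778 = 34.778... → 35.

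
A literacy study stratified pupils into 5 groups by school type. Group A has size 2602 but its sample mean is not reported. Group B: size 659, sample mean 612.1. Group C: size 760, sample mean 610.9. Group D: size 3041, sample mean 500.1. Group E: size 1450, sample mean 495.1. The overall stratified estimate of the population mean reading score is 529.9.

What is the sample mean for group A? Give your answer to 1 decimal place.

N = 2602 + 659 + 760 + 3041 + 1450 = 8512.
Overall total = μ·N = 529.9·8512 = 4510508.8.
Subtract the known strata: 659·612.1 + 760·610.9 + 3041·500.1 + 1450·495.1 = 3106357.
Remaining total for group A: 4510508.8 − 3106357 = 1404151.8.
Divide by its size: 1404151.8 / 2602 = 539.643... → 539.6.

539.6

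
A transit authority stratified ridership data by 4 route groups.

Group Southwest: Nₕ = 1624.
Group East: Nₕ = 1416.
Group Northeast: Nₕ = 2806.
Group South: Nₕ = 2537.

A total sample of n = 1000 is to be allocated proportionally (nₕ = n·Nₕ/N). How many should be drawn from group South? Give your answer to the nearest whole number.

Share of group South = 2537/8383 = 0.30264.
Allocate 1000 × 0.30264 = 302.636... → 303.

303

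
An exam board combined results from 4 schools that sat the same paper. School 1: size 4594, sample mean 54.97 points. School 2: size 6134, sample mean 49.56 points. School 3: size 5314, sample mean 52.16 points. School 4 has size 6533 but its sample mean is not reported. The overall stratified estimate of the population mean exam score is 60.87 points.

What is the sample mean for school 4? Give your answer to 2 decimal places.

82.72

N = 4594 + 6134 + 5314 + 6533 = 22575.
Overall total = μ·N = 60.87·22575 = 1374140.25.
Subtract the known strata: 4594·54.97 + 6134·49.56 + 5314·52.16 = 833711.46.
Remaining total for school 4: 1374140.25 − 833711.46 = 540428.79.
Divide by its size: 540428.79 / 6533 = 82.7229... → 82.72.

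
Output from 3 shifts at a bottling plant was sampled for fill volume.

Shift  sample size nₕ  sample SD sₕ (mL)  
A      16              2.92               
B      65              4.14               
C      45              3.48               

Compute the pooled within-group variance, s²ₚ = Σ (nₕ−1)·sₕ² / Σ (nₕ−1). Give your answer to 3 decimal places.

Degrees of freedom: 15 + 64 + 44 = 123.
Σ(nₕ−1)sₕ² = 15·8.5264 + 64·17.1396 + 44·12.1104 = 1757.688.
s²ₚ = 1757.688 / 123 = 14.29015... → 14.290.

14.290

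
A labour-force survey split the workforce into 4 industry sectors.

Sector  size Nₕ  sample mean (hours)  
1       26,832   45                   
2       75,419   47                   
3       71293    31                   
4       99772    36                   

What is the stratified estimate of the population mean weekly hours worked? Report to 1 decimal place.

x̄_st = (Σ Nₕx̄ₕ) / (Σ Nₕ) = (26832·45 + 75419·47 + 71293·31 + 99772·36) / 273316
= 10554008 / 273316 = 38.615... → 38.6.

38.6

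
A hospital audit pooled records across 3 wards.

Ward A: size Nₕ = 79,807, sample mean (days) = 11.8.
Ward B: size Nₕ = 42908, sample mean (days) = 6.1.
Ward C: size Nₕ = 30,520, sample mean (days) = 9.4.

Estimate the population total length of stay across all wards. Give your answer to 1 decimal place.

1490349.4

A: 79807·11.8 = 941722.6
B: 42908·6.1 = 261738.8
C: 30520·9.4 = 286888
τ̂ = Σ Nₕx̄ₕ = 1490349.4.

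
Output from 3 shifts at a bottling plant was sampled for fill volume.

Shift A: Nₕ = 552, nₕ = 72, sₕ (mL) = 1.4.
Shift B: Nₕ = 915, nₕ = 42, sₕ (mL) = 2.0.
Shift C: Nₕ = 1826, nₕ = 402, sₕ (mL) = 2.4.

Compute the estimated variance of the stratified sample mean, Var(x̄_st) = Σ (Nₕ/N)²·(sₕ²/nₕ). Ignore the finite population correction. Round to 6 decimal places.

0.012524

N = 3293; Wₕ = Nₕ/N.
shift A: (552/3293)²·1.4²/72 = 0.000764924
shift B: (915/3293)²·2.0²/42 = 0.007353082
shift C: (1826/3293)²·2.4²/402 = 0.004405696
Sum = 0.012523702 → 0.012524.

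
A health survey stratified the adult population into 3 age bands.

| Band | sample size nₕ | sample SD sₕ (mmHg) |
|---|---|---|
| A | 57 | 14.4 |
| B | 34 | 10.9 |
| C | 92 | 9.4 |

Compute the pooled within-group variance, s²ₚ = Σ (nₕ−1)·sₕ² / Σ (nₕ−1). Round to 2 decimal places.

Degrees of freedom: 56 + 33 + 91 = 180.
Σ(nₕ−1)sₕ² = 56·207.36 + 33·118.81 + 91·88.36 = 23573.65.
s²ₚ = 23573.65 / 180 = 130.9647... → 130.96.

130.96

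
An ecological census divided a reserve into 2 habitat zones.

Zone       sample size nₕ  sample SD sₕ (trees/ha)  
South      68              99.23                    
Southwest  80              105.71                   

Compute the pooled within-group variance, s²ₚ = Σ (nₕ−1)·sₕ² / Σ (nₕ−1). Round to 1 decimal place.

Degrees of freedom: 67 + 79 = 146.
Σ(nₕ−1)sₕ² = 67·9846.5929 + 79·11174.6041 = 1542515.4482.
s²ₚ = 1542515.4482 / 146 = 10565.174... → 10565.2.

10565.2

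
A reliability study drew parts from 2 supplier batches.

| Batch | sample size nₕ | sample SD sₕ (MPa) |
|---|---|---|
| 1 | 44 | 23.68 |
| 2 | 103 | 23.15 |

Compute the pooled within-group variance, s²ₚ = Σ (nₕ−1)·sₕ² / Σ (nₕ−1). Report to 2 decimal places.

543.28

1: (44−1)·23.68² = 43·560.7424 = 24111.9232
2: (103−1)·23.15² = 102·535.9225 = 54664.095
Numerator = 78776.0182; denominator = Σ(nₕ−1) = 145.
s²ₚ = 78776.0182/145 = 543.2829... → 543.28.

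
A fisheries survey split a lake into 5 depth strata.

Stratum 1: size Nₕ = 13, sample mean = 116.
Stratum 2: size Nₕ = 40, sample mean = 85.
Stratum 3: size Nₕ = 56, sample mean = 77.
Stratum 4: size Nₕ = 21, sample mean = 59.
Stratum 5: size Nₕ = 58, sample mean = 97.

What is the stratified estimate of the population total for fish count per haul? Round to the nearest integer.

1: 13·116 = 1508
2: 40·85 = 3400
3: 56·77 = 4312
4: 21·59 = 1239
5: 58·97 = 5626
τ̂ = Σ Nₕx̄ₕ = 16085.

16085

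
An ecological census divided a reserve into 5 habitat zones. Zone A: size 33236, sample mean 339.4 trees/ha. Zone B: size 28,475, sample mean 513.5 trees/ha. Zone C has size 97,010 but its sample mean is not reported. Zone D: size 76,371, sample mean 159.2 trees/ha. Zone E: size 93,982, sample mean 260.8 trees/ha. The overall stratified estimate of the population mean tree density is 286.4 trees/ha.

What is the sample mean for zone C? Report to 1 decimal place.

326.5

Σ Nₕx̄ₕ = N·μ, so 97010·x̄_C = 329074·286.4 − (33236·339.4 + 28475·513.5 + 76371·159.2 + 93982·260.8).
= 94246793.6 − 62570979.7 = 31675813.9.
x̄_C = 31675813.9 / 97010 = 326.521... → 326.5.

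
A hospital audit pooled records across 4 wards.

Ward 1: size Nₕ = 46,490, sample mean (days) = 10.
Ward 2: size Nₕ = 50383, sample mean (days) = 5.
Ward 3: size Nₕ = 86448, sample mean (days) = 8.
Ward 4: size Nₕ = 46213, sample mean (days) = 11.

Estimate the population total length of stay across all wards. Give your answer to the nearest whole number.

Estimate total by summing Nₕ·x̄ₕ over strata.
46490·10 + 50383·5 + 86448·8 + 46213·11 = 464900 + 251915 + 691584 + 508343 = 1916742.

1916742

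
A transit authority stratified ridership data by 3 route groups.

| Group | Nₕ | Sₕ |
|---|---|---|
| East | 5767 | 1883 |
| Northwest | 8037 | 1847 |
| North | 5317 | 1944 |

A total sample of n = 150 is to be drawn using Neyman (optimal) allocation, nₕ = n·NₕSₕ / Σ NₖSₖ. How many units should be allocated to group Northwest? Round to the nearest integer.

62

East: NₕSₕ = 5767·1883 = 10859261
Northwest: NₕSₕ = 8037·1847 = 14844339
North: NₕSₕ = 5317·1944 = 10336248
Σ NₕSₕ = 36039848.
n_Northwest = 150·14844339/36039848 = 61.783... → 62.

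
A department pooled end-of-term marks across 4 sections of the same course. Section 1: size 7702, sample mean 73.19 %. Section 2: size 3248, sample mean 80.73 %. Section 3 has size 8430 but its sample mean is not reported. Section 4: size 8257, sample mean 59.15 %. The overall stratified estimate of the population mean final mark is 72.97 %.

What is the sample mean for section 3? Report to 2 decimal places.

Σ Nₕx̄ₕ = N·μ, so 8430·x̄_3 = 27637·72.97 − (7702·73.19 + 3248·80.73 + 8257·59.15).
= 2016671.89 − 1314321.97 = 702349.92.
x̄_3 = 702349.92 / 8430 = 83.3155... → 83.32.

83.32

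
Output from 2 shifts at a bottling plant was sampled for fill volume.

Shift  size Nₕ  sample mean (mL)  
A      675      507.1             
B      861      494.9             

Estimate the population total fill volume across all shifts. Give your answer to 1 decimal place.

768401.4

Population total = Σ Nₕ·x̄ₕ (each stratum's size times its mean).
675·507.1 + 861·494.9 = 342292.5 + 426108.9 = 768401.4.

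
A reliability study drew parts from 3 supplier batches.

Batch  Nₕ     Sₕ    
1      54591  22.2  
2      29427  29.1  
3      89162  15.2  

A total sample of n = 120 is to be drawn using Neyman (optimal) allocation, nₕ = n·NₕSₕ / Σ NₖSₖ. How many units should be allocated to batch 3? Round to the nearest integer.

48

Σ NₕSₕ = 54591·22.2 + 29427·29.1 + 89162·15.2 = 3423508.3.
Share for 3: 1355262.4/3423508.3 = 0.39587.
n_3 = 120 × 0.39587 = 47.504... → 48.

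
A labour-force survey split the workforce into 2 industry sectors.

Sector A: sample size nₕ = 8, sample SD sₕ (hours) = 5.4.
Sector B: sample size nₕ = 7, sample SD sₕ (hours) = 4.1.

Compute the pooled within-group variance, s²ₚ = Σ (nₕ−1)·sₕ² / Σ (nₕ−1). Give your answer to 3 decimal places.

A: (8−1)·5.4² = 7·29.16 = 204.12
B: (7−1)·4.1² = 6·16.81 = 100.86
Numerator = 304.98; denominator = Σ(nₕ−1) = 13.
s²ₚ = 304.98/13 = 23.46 → 23.460.

23.460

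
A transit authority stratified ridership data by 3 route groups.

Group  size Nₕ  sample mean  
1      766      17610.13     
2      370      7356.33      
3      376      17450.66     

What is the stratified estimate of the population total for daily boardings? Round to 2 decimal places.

Estimate total by summing Nₕ·x̄ₕ over strata.
766·17610.13 + 370·7356.33 + 376·17450.66 = 13489359.58 + 2721842.1 + 6561448.16 = 22772649.84.

22772649.84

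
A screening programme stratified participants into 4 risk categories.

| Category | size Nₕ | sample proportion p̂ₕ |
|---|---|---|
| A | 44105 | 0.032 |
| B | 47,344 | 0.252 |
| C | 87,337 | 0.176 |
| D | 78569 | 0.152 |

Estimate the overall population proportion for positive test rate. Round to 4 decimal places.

N = 44105 + 47344 + 87337 + 78569 = 257355.
Overall proportion = Σ (Nₕ/N)·p̂ₕ.
Σ Nₕp̂ₕ = 1411.36 + 11930.688 + 15371.312 + 11942.488 = 40655.848.
40655.848 / 257355 = 0.157976... → 0.1580.

0.1580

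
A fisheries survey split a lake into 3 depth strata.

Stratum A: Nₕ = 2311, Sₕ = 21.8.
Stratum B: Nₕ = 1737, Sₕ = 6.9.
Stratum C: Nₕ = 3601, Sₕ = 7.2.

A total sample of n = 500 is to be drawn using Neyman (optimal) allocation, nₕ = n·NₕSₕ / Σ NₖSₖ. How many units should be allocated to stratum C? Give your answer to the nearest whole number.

147

A: NₕSₕ = 2311·21.8 = 50379.8
B: NₕSₕ = 1737·6.9 = 11985.3
C: NₕSₕ = 3601·7.2 = 25927.2
Σ NₕSₕ = 88292.3.
n_C = 500·25927.2/88292.3 = 146.826... → 147.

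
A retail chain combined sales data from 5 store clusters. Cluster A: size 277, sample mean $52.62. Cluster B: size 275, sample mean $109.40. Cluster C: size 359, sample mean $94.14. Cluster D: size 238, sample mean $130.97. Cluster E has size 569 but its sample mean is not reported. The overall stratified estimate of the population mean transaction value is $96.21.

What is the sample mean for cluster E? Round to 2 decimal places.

97.82

N = 277 + 275 + 359 + 238 + 569 = 1718.
Overall total = μ·N = 96.21·1718 = 165288.78.
Subtract the known strata: 277·52.62 + 275·109.40 + 359·94.14 + 238·130.97 = 109627.86.
Remaining total for cluster E: 165288.78 − 109627.86 = 55660.92.
Divide by its size: 55660.92 / 569 = 97.8224... → 97.82.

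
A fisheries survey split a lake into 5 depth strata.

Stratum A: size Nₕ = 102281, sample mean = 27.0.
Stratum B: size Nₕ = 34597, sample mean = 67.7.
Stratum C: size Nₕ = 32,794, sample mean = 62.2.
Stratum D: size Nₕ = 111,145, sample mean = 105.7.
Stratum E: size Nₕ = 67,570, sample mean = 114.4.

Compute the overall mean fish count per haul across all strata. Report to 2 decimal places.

N = 102281 + 34597 + 32794 + 111145 + 67570 = 348387.
Overall mean = Σ (Nₕ/N)·x̄ₕ — weight by population share, not a simple average.
Σ Nₕx̄ₕ = 102281·27.0 + 34597·67.7 + 32794·62.2 + 111145·105.7 + 67570·114.4 = 2761587 + 2342216.9 + 2039786.8 + 11748026.5 + 7730008 = 26621625.2.
Divide by N: 26621625.2 / 348387 = 76.4139... → 76.41.

76.41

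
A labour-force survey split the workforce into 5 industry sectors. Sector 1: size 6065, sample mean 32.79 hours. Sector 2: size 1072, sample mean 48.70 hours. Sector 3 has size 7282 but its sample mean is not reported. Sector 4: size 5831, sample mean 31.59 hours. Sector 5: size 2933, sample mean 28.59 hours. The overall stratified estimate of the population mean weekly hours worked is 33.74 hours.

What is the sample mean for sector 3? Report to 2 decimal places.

N = 6065 + 1072 + 7282 + 5831 + 2933 = 23183.
Overall total = μ·N = 33.74·23183 = 782194.42.
Subtract the known strata: 6065·32.79 + 1072·48.70 + 5831·31.59 + 2933·28.59 = 519133.51.
Remaining total for sector 3: 782194.42 − 519133.51 = 263060.91.
Divide by its size: 263060.91 / 7282 = 36.1248... → 36.12.

36.12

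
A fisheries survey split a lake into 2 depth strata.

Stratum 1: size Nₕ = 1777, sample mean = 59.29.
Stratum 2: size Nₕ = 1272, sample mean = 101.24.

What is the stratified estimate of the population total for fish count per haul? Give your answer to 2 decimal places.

234135.61

Estimate total by summing Nₕ·x̄ₕ over strata.
1777·59.29 + 1272·101.24 = 105358.33 + 128777.28 = 234135.61.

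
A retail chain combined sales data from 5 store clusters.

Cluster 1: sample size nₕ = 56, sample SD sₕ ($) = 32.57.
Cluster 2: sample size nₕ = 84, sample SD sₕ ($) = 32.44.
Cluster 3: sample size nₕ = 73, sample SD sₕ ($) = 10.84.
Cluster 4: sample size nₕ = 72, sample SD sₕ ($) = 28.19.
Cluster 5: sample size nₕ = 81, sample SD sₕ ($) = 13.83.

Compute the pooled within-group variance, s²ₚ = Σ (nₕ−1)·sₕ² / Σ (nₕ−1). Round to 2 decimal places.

625.69

Degrees of freedom: 55 + 83 + 72 + 71 + 80 = 361.
Σ(nₕ−1)sₕ² = 55·1060.8049 + 83·1052.3536 + 72·117.5056 + 71·794.6761 + 80·191.2689 = 225873.5366.
s²ₚ = 225873.5366 / 361 = 625.6885... → 625.69.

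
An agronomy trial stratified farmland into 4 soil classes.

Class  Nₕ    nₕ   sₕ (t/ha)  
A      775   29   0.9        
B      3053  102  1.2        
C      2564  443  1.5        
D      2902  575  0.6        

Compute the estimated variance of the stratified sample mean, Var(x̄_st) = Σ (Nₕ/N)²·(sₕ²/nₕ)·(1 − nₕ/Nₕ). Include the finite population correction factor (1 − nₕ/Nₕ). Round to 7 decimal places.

0.0020282

N = 9294. Term for each stratum: Wₕ²sₕ²/nₕ·(1−nₕ/Nₕ).
Var(x̄_st) = 0.0001869486 + 0.0014724922 + 0.0003197659 + 0.0000489467 = 0.0020281533 → 0.0020282.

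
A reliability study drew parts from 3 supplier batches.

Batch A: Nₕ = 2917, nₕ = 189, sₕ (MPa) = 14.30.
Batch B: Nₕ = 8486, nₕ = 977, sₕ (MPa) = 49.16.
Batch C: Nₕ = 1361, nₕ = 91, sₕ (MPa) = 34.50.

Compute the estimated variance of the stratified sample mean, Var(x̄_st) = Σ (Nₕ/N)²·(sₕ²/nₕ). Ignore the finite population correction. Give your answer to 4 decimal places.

1.2986

N = 12764; Wₕ = Nₕ/N.
batch A: (2917/12764)²·14.30²/189 = 0.0565079
batch B: (8486/12764)²·49.16²/977 = 1.0933561
batch C: (1361/12764)²·34.50²/91 = 0.1487098
Sum = 1.2985738 → 1.2986.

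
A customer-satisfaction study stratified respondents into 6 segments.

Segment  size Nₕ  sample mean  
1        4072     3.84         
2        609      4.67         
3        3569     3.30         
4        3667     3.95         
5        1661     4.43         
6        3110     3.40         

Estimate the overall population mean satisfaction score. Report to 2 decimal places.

3.76

N = 4072 + 609 + 3569 + 3667 + 1661 + 3110 = 16688.
Overall mean = Σ (Nₕ/N)·x̄ₕ — weight by population share, not a simple average.
Σ Nₕx̄ₕ = 4072·3.84 + 609·4.67 + 3569·3.30 + 3667·3.95 + 1661·4.43 + 3110·3.40 = 15636.48 + 2844.03 + 11777.7 + 14484.65 + 7358.23 + 10574 = 62675.09.
Divide by N: 62675.09 / 16688 = 3.7557... → 3.76.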